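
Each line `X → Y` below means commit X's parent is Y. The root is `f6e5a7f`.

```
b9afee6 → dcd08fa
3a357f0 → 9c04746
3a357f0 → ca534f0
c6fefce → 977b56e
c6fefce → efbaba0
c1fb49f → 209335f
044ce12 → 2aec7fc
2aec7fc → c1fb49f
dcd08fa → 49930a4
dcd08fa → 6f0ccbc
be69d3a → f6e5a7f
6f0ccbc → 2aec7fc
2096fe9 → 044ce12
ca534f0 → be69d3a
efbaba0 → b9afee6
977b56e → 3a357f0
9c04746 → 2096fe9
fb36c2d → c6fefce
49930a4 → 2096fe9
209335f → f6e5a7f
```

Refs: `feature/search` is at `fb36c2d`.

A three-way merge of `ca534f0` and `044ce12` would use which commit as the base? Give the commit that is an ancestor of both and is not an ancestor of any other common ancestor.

Ancestors of ca534f0: {be69d3a, ca534f0, f6e5a7f}.
Ancestors of 044ce12: {044ce12, 209335f, 2aec7fc, c1fb49f, f6e5a7f}.
Common ancestors: {f6e5a7f}.
The only common ancestor is f6e5a7f, so it is the merge base.

f6e5a7f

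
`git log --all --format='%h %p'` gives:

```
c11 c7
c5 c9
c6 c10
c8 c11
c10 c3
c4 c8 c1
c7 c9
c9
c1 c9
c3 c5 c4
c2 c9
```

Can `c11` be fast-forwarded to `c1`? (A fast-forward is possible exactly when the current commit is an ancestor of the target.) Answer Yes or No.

A fast-forward from c11 to c1 is possible iff c11 is an ancestor of c1.
Ancestors of c1: {c1, c9}.
c11 is not among them, so fast-forward is not possible.

No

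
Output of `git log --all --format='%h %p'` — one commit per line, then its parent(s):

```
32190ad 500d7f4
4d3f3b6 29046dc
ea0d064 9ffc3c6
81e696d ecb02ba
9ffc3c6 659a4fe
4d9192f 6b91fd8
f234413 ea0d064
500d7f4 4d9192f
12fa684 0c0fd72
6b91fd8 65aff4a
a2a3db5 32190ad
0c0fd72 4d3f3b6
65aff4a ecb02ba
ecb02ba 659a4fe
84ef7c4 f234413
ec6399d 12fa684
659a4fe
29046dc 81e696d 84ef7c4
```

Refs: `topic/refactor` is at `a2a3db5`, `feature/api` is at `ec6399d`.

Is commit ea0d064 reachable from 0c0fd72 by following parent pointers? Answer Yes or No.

Ancestors of 0c0fd72 (commits reachable by following parents): {0c0fd72, 29046dc, 4d3f3b6, 659a4fe, 81e696d, 84ef7c4, 9ffc3c6, ea0d064, ecb02ba, f234413}.
ea0d064 is in that set, so it is an ancestor of 0c0fd72.

Yes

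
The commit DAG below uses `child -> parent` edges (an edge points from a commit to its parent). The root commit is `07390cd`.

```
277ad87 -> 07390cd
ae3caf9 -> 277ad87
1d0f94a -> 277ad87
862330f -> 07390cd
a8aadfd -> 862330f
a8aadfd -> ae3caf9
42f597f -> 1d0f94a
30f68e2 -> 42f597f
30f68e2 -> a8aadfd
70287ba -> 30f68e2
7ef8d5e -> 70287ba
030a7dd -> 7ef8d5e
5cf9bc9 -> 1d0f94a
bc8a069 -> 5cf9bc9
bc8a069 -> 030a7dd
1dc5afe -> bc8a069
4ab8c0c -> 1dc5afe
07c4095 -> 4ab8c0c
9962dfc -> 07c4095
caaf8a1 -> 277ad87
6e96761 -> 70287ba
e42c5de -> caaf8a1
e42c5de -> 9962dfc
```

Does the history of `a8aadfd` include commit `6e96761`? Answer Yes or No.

Ancestors of a8aadfd: {07390cd, 277ad87, 862330f, a8aadfd, ae3caf9}.
6e96761 is not in that set, so it is not an ancestor of a8aadfd.

No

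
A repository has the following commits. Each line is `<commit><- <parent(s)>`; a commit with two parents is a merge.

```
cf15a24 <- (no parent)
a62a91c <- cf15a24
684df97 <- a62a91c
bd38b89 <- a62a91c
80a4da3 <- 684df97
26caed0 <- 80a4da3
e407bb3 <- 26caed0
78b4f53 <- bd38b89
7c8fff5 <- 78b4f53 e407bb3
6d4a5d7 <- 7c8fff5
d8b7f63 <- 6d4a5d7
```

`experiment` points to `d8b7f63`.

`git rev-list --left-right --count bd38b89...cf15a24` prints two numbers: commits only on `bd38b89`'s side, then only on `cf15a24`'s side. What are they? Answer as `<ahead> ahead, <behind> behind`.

2 ahead, 0 behind

Reachable from bd38b89: {a62a91c, bd38b89, cf15a24}.
Reachable from cf15a24: {cf15a24}.
Only in bd38b89's history (ahead): {a62a91c, bd38b89} — 2.
Only in cf15a24's history (behind): {} — 0.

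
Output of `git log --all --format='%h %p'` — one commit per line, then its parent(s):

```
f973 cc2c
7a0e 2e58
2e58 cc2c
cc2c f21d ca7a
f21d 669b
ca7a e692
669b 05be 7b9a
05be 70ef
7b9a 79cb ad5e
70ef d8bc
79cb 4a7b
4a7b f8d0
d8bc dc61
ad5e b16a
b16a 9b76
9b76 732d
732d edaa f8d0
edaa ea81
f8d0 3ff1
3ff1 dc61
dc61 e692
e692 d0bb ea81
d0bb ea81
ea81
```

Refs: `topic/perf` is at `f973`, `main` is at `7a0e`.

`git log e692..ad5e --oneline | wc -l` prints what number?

8

Reachable from ad5e: {3ff1, 732d, 9b76, ad5e, b16a, d0bb, dc61, e692, ea81, edaa, f8d0}.
Reachable from e692: {d0bb, e692, ea81}.
In ad5e's history but not e692's: {3ff1, 732d, 9b76, ad5e, b16a, dc61, edaa, f8d0} — 8 commits.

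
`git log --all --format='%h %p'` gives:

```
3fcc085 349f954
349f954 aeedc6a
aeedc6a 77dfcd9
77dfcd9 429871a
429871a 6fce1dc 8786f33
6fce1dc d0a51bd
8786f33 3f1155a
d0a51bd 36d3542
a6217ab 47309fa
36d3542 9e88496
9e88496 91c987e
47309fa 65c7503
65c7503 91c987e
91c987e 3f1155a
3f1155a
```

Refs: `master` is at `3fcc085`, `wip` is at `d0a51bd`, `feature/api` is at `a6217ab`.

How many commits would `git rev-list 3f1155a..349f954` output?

Reachable from 349f954: {349f954, 36d3542, 3f1155a, 429871a, 6fce1dc, 77dfcd9, 8786f33, 91c987e, 9e88496, aeedc6a, d0a51bd}.
Reachable from 3f1155a: {3f1155a}.
In 349f954's history but not 3f1155a's: {349f954, 36d3542, 429871a, 6fce1dc, 77dfcd9, 8786f33, 91c987e, 9e88496, aeedc6a, d0a51bd} — 10 commits.

10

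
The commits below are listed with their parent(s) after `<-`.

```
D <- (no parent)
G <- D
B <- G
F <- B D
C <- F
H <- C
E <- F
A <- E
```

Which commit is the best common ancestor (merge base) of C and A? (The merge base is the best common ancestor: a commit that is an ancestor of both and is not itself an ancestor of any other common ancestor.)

Ancestors of C: {B, C, D, F, G}.
Ancestors of A: {A, B, D, E, F, G}.
Common ancestors: {B, D, F, G}.
Among these, F is not an ancestor of any other common ancestor — it is the merge base.

F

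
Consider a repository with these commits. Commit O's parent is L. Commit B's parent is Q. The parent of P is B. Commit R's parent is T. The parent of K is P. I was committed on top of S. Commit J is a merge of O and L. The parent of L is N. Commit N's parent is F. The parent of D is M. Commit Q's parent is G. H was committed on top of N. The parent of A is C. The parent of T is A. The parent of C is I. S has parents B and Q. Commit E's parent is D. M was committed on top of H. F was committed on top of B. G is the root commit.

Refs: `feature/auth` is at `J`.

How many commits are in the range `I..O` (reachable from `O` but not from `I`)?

4

Reachable from O: {B, F, G, L, N, O, Q}.
Reachable from I: {B, G, I, Q, S}.
In O's history but not I's: {F, L, N, O} — 4 commits.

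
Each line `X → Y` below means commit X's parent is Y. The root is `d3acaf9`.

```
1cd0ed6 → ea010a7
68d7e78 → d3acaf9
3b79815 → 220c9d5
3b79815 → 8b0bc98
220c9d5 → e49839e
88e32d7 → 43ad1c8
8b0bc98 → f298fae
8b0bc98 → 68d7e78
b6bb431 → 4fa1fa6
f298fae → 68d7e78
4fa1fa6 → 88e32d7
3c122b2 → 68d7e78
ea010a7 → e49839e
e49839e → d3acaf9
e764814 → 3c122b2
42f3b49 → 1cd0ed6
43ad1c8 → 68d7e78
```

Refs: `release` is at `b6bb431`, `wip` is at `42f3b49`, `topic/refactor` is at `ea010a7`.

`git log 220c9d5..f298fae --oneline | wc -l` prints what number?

Reachable from f298fae: {68d7e78, d3acaf9, f298fae}.
Reachable from 220c9d5: {220c9d5, d3acaf9, e49839e}.
In f298fae's history but not 220c9d5's: {68d7e78, f298fae} — 2 commits.

2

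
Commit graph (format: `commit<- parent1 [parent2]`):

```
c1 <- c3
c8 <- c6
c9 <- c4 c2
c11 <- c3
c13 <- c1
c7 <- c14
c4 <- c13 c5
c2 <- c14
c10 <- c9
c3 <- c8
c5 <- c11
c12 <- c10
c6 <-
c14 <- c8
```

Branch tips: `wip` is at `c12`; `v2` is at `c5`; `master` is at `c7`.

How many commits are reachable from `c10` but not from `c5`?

7

Reachable from c10: {c1, c10, c11, c13, c14, c2, c3, c4, c5, c6, c8, c9}.
Reachable from c5: {c11, c3, c5, c6, c8}.
In c10's history but not c5's: {c1, c10, c13, c14, c2, c4, c9} — 7 commits.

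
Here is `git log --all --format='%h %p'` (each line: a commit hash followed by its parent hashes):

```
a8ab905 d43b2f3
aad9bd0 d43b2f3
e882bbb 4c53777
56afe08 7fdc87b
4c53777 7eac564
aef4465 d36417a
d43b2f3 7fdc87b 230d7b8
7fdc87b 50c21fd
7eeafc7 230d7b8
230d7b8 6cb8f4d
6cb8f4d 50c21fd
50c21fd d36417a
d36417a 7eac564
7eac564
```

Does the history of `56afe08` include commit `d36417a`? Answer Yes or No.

Yes

Ancestors of 56afe08 (commits reachable by following parents): {50c21fd, 56afe08, 7eac564, 7fdc87b, d36417a}.
d36417a is in that set, so it is an ancestor of 56afe08.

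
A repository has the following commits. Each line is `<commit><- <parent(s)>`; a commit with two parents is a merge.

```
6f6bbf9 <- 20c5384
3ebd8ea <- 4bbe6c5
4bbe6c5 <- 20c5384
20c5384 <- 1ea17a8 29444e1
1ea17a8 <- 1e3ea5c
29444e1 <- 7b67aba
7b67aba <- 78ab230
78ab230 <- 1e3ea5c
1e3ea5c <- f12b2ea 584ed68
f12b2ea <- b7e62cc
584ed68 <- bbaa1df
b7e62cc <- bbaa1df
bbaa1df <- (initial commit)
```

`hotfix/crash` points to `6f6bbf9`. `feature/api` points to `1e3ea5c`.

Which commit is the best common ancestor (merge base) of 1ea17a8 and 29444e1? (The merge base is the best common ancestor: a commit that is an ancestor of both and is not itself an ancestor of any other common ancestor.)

Ancestors of 1ea17a8: {1e3ea5c, 1ea17a8, 584ed68, b7e62cc, bbaa1df, f12b2ea}.
Ancestors of 29444e1: {1e3ea5c, 29444e1, 584ed68, 78ab230, 7b67aba, b7e62cc, bbaa1df, f12b2ea}.
Common ancestors: {1e3ea5c, 584ed68, b7e62cc, bbaa1df, f12b2ea}.
Among these, 1e3ea5c is not an ancestor of any other common ancestor — it is the merge base.

1e3ea5c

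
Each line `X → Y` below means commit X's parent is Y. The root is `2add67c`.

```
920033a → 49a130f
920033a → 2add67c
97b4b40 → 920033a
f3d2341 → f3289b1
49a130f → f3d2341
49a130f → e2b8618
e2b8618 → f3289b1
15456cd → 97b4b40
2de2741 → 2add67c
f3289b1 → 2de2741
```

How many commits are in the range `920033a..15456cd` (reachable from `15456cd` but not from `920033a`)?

2

Reachable from 15456cd: {15456cd, 2add67c, 2de2741, 49a130f, 920033a, 97b4b40, e2b8618, f3289b1, f3d2341}.
Reachable from 920033a: {2add67c, 2de2741, 49a130f, 920033a, e2b8618, f3289b1, f3d2341}.
In 15456cd's history but not 920033a's: {15456cd, 97b4b40} — 2 commits.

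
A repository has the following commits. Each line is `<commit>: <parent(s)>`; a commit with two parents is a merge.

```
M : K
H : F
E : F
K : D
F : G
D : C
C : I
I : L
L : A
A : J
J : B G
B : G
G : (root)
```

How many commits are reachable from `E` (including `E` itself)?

Walking parent pointers from E: reachable set = {E, F, G}.
That is 3 commits.

3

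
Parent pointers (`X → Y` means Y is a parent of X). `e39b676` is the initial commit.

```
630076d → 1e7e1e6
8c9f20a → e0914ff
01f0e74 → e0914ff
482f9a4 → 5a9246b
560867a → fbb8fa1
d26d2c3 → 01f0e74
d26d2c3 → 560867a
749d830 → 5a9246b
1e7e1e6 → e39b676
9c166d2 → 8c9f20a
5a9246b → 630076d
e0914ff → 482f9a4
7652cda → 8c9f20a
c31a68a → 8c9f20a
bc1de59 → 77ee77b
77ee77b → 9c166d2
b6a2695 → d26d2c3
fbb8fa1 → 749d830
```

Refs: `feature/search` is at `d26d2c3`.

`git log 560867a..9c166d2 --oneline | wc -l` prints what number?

Reachable from 9c166d2: {1e7e1e6, 482f9a4, 5a9246b, 630076d, 8c9f20a, 9c166d2, e0914ff, e39b676}.
Reachable from 560867a: {1e7e1e6, 560867a, 5a9246b, 630076d, 749d830, e39b676, fbb8fa1}.
In 9c166d2's history but not 560867a's: {482f9a4, 8c9f20a, 9c166d2, e0914ff} — 4 commits.

4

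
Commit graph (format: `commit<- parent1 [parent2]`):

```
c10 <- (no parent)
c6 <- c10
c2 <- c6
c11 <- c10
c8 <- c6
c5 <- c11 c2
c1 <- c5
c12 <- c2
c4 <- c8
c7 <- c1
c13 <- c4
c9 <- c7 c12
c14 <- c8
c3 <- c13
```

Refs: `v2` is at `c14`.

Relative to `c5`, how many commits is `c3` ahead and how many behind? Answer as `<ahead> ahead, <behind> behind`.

4 ahead, 3 behind

Reachable from c3: {c10, c13, c3, c4, c6, c8}.
Reachable from c5: {c10, c11, c2, c5, c6}.
Only in c3's history (ahead): {c13, c3, c4, c8} — 4.
Only in c5's history (behind): {c11, c2, c5} — 3.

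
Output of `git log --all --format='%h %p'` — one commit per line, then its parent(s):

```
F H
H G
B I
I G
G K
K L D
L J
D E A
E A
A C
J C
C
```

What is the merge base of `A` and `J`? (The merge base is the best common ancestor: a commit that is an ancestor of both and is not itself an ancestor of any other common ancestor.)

Ancestors of A: {A, C}.
Ancestors of J: {C, J}.
Common ancestors: {C}.
The only common ancestor is C, so it is the merge base.

C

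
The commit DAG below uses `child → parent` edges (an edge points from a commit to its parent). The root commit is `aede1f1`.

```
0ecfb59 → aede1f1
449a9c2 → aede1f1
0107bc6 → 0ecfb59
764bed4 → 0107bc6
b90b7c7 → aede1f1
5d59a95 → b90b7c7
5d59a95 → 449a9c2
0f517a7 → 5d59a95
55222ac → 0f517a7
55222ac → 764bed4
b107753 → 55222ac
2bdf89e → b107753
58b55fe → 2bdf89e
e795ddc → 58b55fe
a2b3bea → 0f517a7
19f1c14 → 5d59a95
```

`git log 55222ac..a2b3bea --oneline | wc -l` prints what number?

Reachable from a2b3bea: {0f517a7, 449a9c2, 5d59a95, a2b3bea, aede1f1, b90b7c7}.
Reachable from 55222ac: {0107bc6, 0ecfb59, 0f517a7, 449a9c2, 55222ac, 5d59a95, 764bed4, aede1f1, b90b7c7}.
In a2b3bea's history but not 55222ac's: {a2b3bea} — 1 commit.

1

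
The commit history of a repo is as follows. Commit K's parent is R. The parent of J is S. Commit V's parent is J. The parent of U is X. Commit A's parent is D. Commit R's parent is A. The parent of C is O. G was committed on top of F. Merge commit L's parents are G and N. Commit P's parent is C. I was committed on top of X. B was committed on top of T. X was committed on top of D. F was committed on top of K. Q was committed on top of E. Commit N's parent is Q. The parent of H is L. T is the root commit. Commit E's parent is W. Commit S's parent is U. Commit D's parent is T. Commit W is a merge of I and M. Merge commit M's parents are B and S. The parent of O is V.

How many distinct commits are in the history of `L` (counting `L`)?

18

Walking parent pointers from L: reachable set = {A, B, D, E, F, G, I, K, L, M, N, Q, R, S, T, U, W, X}.
That is 18 commits.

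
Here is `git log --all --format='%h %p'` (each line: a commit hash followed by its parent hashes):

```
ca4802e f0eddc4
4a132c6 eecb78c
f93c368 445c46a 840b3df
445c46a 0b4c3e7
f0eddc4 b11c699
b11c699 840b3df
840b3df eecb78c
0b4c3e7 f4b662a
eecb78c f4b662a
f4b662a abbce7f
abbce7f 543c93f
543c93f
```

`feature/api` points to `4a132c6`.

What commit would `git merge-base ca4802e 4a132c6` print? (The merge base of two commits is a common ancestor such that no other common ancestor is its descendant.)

eecb78c

Ancestors of ca4802e: {543c93f, 840b3df, abbce7f, b11c699, ca4802e, eecb78c, f0eddc4, f4b662a}.
Ancestors of 4a132c6: {4a132c6, 543c93f, abbce7f, eecb78c, f4b662a}.
Common ancestors: {543c93f, abbce7f, eecb78c, f4b662a}.
Among these, eecb78c is not an ancestor of any other common ancestor — it is the merge base.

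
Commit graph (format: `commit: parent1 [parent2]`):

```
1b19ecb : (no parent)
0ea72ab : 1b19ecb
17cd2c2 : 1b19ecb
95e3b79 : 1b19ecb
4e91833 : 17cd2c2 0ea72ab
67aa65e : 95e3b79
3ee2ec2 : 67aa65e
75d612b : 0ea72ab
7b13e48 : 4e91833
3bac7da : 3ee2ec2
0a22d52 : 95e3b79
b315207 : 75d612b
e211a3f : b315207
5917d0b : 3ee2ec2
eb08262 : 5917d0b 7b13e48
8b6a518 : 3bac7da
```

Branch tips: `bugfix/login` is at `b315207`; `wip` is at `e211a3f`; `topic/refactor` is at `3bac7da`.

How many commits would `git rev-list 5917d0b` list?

Walking parent pointers from 5917d0b: reachable set = {1b19ecb, 3ee2ec2, 5917d0b, 67aa65e, 95e3b79}.
That is 5 commits.

5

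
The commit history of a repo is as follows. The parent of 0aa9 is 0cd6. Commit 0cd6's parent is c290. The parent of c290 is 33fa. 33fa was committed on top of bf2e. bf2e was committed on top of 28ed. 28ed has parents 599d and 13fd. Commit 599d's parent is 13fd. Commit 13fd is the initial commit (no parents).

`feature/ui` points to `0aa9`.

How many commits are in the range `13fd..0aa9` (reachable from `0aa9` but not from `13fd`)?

Reachable from 0aa9: {0aa9, 0cd6, 13fd, 28ed, 33fa, 599d, bf2e, c290}.
Reachable from 13fd: {13fd}.
In 0aa9's history but not 13fd's: {0aa9, 0cd6, 28ed, 33fa, 599d, bf2e, c290} — 7 commits.

7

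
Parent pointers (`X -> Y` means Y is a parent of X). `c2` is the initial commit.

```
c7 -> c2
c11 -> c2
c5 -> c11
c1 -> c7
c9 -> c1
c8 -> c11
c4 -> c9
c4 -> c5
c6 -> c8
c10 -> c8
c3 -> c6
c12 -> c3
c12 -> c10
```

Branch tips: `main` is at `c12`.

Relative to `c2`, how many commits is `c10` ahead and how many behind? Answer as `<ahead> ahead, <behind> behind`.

Reachable from c10: {c10, c11, c2, c8}.
Reachable from c2: {c2}.
Only in c10's history (ahead): {c10, c11, c8} — 3.
Only in c2's history (behind): {} — 0.

3 ahead, 0 behind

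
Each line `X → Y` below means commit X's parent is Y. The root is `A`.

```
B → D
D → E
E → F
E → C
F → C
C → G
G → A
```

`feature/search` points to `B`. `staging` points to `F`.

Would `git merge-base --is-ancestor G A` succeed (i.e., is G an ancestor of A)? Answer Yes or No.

No

Ancestors of A: {A}.
G is not in that set, so it is not an ancestor of A.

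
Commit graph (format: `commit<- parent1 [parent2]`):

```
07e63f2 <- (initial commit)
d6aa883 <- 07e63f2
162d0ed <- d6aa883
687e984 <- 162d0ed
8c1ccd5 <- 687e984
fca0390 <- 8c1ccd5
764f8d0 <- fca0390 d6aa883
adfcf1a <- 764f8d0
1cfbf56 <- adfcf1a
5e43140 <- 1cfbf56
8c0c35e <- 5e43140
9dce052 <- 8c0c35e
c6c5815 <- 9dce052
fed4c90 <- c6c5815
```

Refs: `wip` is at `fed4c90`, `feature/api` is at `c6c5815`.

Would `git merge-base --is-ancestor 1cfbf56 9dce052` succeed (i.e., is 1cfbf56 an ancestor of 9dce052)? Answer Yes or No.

Ancestors of 9dce052 (commits reachable by following parents): {07e63f2, 162d0ed, 1cfbf56, 5e43140, 687e984, 764f8d0, 8c0c35e, 8c1ccd5, 9dce052, adfcf1a, d6aa883, fca0390}.
1cfbf56 is in that set, so it is an ancestor of 9dce052.

Yes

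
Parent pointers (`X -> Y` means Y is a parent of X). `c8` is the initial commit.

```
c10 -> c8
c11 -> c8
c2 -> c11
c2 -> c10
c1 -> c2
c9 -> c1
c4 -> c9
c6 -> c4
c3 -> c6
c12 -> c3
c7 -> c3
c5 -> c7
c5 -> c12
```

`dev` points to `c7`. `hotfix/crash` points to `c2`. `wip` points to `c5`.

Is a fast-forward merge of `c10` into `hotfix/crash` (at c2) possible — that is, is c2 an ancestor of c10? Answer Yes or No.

A fast-forward from c2 to c10 is possible iff c2 is an ancestor of c10.
Ancestors of c10: {c10, c8}.
c2 is not among them, so fast-forward is not possible.

No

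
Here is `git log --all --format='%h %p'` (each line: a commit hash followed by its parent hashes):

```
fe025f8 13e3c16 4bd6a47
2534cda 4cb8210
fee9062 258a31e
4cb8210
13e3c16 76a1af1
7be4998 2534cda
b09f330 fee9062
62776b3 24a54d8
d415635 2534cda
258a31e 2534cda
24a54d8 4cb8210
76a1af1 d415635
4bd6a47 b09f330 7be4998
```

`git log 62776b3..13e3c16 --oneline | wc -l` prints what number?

4

Reachable from 13e3c16: {13e3c16, 2534cda, 4cb8210, 76a1af1, d415635}.
Reachable from 62776b3: {24a54d8, 4cb8210, 62776b3}.
In 13e3c16's history but not 62776b3's: {13e3c16, 2534cda, 76a1af1, d415635} — 4 commits.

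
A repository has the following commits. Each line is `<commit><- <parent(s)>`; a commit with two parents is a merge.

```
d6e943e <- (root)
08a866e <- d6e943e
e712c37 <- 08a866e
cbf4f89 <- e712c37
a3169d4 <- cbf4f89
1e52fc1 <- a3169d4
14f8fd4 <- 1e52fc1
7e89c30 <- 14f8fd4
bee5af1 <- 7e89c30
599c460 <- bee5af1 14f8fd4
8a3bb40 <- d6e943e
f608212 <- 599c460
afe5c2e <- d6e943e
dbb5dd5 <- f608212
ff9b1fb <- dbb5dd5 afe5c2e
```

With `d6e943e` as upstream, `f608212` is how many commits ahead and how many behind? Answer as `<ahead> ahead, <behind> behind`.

10 ahead, 0 behind

Reachable from f608212: {08a866e, 14f8fd4, 1e52fc1, 599c460, 7e89c30, a3169d4, bee5af1, cbf4f89, d6e943e, e712c37, f608212}.
Reachable from d6e943e: {d6e943e}.
Only in f608212's history (ahead): {08a866e, 14f8fd4, 1e52fc1, 599c460, 7e89c30, a3169d4, bee5af1, cbf4f89, e712c37, f608212} — 10.
Only in d6e943e's history (behind): {} — 0.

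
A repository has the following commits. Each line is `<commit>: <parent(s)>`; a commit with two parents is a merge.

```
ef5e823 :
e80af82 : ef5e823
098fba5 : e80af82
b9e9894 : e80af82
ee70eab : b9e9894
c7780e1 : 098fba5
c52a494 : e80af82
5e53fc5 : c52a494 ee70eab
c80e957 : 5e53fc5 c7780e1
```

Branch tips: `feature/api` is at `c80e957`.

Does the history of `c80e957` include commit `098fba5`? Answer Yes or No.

Ancestors of c80e957 (commits reachable by following parents): {098fba5, 5e53fc5, b9e9894, c52a494, c7780e1, c80e957, e80af82, ee70eab, ef5e823}.
098fba5 is in that set, so it is an ancestor of c80e957.

Yes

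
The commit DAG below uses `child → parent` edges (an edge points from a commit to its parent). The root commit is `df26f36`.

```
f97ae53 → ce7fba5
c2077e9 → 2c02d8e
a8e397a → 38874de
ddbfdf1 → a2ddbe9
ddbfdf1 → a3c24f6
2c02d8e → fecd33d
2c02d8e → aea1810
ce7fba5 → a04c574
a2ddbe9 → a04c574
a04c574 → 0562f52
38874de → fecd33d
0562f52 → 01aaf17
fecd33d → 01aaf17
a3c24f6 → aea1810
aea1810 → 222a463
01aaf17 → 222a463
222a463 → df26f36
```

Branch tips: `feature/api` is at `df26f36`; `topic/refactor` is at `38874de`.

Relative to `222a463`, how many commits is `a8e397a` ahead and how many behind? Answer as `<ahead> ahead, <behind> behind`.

4 ahead, 0 behind

Reachable from a8e397a: {01aaf17, 222a463, 38874de, a8e397a, df26f36, fecd33d}.
Reachable from 222a463: {222a463, df26f36}.
Only in a8e397a's history (ahead): {01aaf17, 38874de, a8e397a, fecd33d} — 4.
Only in 222a463's history (behind): {} — 0.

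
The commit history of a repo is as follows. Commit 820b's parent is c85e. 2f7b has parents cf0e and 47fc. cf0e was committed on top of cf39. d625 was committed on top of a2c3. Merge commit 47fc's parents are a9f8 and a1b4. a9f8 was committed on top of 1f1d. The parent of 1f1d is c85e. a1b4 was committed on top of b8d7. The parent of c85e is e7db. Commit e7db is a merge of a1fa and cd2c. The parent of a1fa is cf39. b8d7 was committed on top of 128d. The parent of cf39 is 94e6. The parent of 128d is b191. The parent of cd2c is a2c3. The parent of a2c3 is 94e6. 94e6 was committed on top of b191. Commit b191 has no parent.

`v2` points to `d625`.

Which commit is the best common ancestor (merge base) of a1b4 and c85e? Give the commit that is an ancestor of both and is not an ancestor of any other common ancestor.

b191

Ancestors of a1b4: {128d, a1b4, b191, b8d7}.
Ancestors of c85e: {94e6, a1fa, a2c3, b191, c85e, cd2c, cf39, e7db}.
Common ancestors: {b191}.
The only common ancestor is b191, so it is the merge base.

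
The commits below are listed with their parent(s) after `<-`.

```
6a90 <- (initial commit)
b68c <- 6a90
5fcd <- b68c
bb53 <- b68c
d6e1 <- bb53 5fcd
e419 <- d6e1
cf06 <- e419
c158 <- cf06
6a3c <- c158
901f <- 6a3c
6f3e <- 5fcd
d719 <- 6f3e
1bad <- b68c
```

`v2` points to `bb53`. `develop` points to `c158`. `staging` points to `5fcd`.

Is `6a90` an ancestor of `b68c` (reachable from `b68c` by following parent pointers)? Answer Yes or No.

Yes

Ancestors of b68c (commits reachable by following parents): {6a90, b68c}.
6a90 is in that set, so it is an ancestor of b68c.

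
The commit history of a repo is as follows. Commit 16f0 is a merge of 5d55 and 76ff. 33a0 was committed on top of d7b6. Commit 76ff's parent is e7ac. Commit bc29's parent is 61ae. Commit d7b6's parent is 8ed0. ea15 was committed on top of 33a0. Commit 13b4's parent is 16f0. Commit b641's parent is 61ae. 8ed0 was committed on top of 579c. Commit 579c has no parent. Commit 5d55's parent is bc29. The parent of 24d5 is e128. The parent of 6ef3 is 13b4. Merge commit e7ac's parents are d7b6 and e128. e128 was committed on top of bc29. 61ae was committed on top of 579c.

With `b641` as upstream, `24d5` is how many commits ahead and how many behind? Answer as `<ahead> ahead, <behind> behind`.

3 ahead, 1 behind

Reachable from 24d5: {24d5, 579c, 61ae, bc29, e128}.
Reachable from b641: {579c, 61ae, b641}.
Only in 24d5's history (ahead): {24d5, bc29, e128} — 3.
Only in b641's history (behind): {b641} — 1.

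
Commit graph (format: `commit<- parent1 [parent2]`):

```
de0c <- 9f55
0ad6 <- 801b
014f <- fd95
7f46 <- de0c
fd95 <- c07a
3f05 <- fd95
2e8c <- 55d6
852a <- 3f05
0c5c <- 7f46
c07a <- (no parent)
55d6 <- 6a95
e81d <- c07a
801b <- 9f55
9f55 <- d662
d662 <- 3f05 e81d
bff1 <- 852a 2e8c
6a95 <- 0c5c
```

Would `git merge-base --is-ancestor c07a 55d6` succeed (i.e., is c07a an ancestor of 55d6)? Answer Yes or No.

Ancestors of 55d6 (commits reachable by following parents): {0c5c, 3f05, 55d6, 6a95, 7f46, 9f55, c07a, d662, de0c, e81d, fd95}.
c07a is in that set, so it is an ancestor of 55d6.

Yes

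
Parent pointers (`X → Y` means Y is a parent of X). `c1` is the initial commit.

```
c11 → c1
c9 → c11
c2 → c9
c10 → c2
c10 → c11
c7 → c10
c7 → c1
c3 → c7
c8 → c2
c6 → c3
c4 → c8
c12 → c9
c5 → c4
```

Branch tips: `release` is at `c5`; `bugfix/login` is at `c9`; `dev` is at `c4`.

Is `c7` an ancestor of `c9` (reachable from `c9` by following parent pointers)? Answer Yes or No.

Ancestors of c9: {c1, c11, c9}.
c7 is not in that set, so it is not an ancestor of c9.

No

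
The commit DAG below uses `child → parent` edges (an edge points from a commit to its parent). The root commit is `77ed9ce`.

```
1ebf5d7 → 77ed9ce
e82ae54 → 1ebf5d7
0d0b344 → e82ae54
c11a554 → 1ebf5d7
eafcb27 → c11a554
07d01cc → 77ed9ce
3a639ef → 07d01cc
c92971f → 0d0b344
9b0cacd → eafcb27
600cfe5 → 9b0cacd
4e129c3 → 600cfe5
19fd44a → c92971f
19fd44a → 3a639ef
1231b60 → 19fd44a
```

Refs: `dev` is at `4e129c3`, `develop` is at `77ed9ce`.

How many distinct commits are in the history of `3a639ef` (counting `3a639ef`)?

Walking parent pointers from 3a639ef: reachable set = {07d01cc, 3a639ef, 77ed9ce}.
That is 3 commits.

3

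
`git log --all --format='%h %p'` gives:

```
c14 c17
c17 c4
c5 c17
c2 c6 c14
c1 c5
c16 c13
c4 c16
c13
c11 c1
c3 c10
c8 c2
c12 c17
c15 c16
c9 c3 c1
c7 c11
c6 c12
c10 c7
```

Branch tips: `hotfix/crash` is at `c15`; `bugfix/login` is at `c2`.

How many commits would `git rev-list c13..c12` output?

4

Reachable from c12: {c12, c13, c16, c17, c4}.
Reachable from c13: {c13}.
In c12's history but not c13's: {c12, c16, c17, c4} — 4 commits.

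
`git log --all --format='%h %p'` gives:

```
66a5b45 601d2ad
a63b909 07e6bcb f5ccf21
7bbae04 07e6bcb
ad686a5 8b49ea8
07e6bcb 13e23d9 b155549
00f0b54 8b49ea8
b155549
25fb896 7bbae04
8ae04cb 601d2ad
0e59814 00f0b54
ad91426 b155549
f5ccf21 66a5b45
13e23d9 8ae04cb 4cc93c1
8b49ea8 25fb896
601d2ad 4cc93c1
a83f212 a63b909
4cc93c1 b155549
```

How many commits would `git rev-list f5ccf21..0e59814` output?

Reachable from 0e59814: {00f0b54, 07e6bcb, 0e59814, 13e23d9, 25fb896, 4cc93c1, 601d2ad, 7bbae04, 8ae04cb, 8b49ea8, b155549}.
Reachable from f5ccf21: {4cc93c1, 601d2ad, 66a5b45, b155549, f5ccf21}.
In 0e59814's history but not f5ccf21's: {00f0b54, 07e6bcb, 0e59814, 13e23d9, 25fb896, 7bbae04, 8ae04cb, 8b49ea8} — 8 commits.

8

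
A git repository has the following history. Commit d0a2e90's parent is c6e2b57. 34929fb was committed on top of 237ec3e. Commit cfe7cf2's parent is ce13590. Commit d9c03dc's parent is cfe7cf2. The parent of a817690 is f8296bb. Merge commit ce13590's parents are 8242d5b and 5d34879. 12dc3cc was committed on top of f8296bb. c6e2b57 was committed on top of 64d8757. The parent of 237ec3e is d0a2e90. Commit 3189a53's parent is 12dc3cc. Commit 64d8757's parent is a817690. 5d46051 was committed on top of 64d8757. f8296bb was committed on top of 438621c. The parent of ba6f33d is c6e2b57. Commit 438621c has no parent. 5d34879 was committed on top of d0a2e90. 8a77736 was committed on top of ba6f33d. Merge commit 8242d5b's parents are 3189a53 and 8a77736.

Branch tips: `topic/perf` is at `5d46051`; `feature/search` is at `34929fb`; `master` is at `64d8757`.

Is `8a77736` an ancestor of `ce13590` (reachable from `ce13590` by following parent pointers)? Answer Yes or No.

Ancestors of ce13590 (commits reachable by following parents): {12dc3cc, 3189a53, 438621c, 5d34879, 64d8757, 8242d5b, 8a77736, a817690, ba6f33d, c6e2b57, ce13590, d0a2e90, f8296bb}.
8a77736 is in that set, so it is an ancestor of ce13590.

Yes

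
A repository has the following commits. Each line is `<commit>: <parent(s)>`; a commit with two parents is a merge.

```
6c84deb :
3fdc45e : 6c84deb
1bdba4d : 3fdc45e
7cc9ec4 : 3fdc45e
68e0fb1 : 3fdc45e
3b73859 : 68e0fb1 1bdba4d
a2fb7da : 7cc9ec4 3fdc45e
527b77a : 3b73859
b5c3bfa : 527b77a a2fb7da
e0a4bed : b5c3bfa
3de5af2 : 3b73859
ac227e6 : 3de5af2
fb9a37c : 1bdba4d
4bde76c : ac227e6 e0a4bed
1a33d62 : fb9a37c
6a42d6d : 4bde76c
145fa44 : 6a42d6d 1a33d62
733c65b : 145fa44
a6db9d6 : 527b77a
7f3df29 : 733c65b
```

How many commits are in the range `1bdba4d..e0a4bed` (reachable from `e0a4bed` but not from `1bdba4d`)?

7

Reachable from e0a4bed: {1bdba4d, 3b73859, 3fdc45e, 527b77a, 68e0fb1, 6c84deb, 7cc9ec4, a2fb7da, b5c3bfa, e0a4bed}.
Reachable from 1bdba4d: {1bdba4d, 3fdc45e, 6c84deb}.
In e0a4bed's history but not 1bdba4d's: {3b73859, 527b77a, 68e0fb1, 7cc9ec4, a2fb7da, b5c3bfa, e0a4bed} — 7 commits.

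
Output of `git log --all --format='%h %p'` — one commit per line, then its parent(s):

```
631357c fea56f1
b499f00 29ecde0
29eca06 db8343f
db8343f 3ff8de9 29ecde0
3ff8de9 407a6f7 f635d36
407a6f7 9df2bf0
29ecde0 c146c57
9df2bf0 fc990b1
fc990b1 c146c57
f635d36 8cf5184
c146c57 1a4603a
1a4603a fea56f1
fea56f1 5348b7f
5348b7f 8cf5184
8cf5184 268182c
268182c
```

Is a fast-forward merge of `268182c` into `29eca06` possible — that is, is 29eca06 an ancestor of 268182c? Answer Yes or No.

No

A fast-forward from 29eca06 to 268182c is possible iff 29eca06 is an ancestor of 268182c.
Ancestors of 268182c: {268182c}.
29eca06 is not among them, so fast-forward is not possible.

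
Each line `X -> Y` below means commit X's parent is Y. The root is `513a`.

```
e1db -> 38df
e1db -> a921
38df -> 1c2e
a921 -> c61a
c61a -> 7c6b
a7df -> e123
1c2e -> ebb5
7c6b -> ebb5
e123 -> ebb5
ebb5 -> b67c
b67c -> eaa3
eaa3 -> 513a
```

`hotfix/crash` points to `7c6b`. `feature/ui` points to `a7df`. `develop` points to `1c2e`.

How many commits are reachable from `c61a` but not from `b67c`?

3

Reachable from c61a: {513a, 7c6b, b67c, c61a, eaa3, ebb5}.
Reachable from b67c: {513a, b67c, eaa3}.
In c61a's history but not b67c's: {7c6b, c61a, ebb5} — 3 commits.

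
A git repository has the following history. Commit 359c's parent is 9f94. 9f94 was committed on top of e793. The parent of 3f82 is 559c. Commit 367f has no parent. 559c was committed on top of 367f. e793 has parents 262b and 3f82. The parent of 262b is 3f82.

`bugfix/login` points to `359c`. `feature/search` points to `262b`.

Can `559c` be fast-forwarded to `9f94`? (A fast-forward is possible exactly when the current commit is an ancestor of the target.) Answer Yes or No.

Yes

A fast-forward from 559c to 9f94 is possible iff 559c is an ancestor of 9f94.
Ancestors of 9f94: {262b, 367f, 3f82, 559c, 9f94, e793}.
559c is among them, so fast-forward is possible.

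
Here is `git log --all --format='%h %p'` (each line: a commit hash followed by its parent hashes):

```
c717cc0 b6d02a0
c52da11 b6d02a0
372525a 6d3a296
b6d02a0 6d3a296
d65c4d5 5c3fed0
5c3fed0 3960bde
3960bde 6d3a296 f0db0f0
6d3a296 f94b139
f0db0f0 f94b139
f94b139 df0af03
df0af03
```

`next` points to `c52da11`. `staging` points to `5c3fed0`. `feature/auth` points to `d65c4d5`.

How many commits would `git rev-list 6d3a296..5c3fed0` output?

3

Reachable from 5c3fed0: {3960bde, 5c3fed0, 6d3a296, df0af03, f0db0f0, f94b139}.
Reachable from 6d3a296: {6d3a296, df0af03, f94b139}.
In 5c3fed0's history but not 6d3a296's: {3960bde, 5c3fed0, f0db0f0} — 3 commits.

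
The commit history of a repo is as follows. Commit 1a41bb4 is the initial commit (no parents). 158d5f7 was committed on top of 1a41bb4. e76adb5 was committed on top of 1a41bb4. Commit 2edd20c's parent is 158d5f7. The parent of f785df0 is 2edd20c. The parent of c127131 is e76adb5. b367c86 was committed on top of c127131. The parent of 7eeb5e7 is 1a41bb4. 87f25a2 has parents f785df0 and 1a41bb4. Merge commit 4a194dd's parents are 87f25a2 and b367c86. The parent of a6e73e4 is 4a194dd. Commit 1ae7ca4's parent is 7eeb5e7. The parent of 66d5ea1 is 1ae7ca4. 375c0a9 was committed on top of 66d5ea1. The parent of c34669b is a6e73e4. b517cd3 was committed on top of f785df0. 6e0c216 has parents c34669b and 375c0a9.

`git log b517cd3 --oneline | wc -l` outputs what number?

Walking parent pointers from b517cd3: reachable set = {158d5f7, 1a41bb4, 2edd20c, b517cd3, f785df0}.
That is 5 commits.

5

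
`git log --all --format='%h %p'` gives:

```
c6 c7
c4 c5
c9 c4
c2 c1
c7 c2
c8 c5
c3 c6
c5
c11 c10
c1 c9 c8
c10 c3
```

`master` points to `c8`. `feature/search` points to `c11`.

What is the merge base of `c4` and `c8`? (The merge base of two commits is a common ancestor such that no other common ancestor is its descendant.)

Ancestors of c4: {c4, c5}.
Ancestors of c8: {c5, c8}.
Common ancestors: {c5}.
The only common ancestor is c5, so it is the merge base.

c5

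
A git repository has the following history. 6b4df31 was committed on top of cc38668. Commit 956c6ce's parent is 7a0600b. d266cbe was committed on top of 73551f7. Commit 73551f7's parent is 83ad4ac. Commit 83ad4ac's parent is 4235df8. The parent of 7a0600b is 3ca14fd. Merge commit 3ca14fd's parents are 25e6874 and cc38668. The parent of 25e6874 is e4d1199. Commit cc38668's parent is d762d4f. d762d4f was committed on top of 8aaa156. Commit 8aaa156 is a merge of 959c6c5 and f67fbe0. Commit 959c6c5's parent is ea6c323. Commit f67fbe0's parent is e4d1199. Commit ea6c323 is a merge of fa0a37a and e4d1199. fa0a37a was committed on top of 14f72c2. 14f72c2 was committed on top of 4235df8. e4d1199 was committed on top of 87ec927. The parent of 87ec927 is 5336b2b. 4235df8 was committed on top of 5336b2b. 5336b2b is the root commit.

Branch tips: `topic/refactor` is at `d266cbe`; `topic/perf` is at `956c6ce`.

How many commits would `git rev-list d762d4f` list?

Walking parent pointers from d762d4f: reachable set = {14f72c2, 4235df8, 5336b2b, 87ec927, 8aaa156, 959c6c5, d762d4f, e4d1199, ea6c323, f67fbe0, fa0a37a}.
That is 11 commits.

11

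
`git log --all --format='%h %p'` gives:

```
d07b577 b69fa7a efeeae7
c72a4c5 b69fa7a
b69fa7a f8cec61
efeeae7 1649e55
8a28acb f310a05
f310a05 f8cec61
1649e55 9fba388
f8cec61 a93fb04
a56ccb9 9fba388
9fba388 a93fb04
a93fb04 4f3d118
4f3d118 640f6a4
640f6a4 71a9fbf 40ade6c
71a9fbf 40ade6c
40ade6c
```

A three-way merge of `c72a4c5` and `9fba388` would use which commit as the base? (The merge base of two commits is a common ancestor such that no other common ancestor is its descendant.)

Ancestors of c72a4c5: {40ade6c, 4f3d118, 640f6a4, 71a9fbf, a93fb04, b69fa7a, c72a4c5, f8cec61}.
Ancestors of 9fba388: {40ade6c, 4f3d118, 640f6a4, 71a9fbf, 9fba388, a93fb04}.
Common ancestors: {40ade6c, 4f3d118, 640f6a4, 71a9fbf, a93fb04}.
Among these, a93fb04 is not an ancestor of any other common ancestor — it is the merge base.

a93fb04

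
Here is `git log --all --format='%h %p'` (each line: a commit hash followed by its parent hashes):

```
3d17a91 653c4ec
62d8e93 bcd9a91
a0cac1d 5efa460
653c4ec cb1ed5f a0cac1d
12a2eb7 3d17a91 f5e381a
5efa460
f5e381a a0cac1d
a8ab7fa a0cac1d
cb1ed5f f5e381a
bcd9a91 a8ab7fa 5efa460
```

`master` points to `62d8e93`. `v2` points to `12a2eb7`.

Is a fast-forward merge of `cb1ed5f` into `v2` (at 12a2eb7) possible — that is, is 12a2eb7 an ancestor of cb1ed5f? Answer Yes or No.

No

A fast-forward from 12a2eb7 to cb1ed5f is possible iff 12a2eb7 is an ancestor of cb1ed5f.
Ancestors of cb1ed5f: {5efa460, a0cac1d, cb1ed5f, f5e381a}.
12a2eb7 is not among them, so fast-forward is not possible.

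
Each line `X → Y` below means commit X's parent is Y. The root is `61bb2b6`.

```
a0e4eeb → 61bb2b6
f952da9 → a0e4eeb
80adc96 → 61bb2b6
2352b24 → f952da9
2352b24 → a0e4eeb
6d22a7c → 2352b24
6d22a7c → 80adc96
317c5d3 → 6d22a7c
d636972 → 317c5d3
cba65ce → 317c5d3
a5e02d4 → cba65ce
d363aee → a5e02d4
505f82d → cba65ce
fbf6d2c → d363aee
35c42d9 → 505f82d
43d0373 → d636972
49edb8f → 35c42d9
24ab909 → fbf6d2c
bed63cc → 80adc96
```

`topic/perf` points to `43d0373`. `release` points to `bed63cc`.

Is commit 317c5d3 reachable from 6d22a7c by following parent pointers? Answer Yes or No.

No

Ancestors of 6d22a7c: {2352b24, 61bb2b6, 6d22a7c, 80adc96, a0e4eeb, f952da9}.
317c5d3 is not in that set, so it is not an ancestor of 6d22a7c.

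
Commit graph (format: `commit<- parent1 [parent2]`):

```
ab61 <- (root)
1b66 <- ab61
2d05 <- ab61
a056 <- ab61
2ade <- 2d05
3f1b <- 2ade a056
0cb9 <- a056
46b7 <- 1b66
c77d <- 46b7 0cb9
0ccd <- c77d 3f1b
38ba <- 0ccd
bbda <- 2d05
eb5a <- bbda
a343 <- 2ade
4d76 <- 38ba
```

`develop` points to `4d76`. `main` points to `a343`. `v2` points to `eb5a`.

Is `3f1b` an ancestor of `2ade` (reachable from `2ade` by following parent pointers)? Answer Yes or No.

Ancestors of 2ade: {2ade, 2d05, ab61}.
3f1b is not in that set, so it is not an ancestor of 2ade.

No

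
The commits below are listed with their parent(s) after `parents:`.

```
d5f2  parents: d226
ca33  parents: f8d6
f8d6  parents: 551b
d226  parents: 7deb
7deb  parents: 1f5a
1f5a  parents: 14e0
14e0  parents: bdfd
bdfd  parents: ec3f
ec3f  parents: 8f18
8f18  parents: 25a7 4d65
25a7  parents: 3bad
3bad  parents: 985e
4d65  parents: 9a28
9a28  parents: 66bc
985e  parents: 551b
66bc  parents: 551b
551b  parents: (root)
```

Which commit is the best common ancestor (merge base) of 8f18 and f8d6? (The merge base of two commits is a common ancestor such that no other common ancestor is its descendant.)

551b

Ancestors of 8f18: {25a7, 3bad, 4d65, 551b, 66bc, 8f18, 985e, 9a28}.
Ancestors of f8d6: {551b, f8d6}.
Common ancestors: {551b}.
The only common ancestor is 551b, so it is the merge base.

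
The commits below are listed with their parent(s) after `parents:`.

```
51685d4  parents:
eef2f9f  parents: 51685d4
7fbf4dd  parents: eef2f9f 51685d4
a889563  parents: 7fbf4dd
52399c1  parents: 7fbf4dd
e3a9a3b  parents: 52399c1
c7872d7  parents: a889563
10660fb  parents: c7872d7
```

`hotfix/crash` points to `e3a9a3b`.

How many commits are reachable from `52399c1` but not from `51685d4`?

Reachable from 52399c1: {51685d4, 52399c1, 7fbf4dd, eef2f9f}.
Reachable from 51685d4: {51685d4}.
In 52399c1's history but not 51685d4's: {52399c1, 7fbf4dd, eef2f9f} — 3 commits.

3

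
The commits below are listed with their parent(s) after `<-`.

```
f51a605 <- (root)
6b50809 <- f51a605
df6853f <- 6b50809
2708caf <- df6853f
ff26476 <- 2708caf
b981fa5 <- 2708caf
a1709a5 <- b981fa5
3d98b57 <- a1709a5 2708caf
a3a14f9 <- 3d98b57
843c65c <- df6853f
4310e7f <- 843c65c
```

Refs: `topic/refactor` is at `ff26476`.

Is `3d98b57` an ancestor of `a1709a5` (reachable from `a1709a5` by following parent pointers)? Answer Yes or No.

No

Ancestors of a1709a5: {2708caf, 6b50809, a1709a5, b981fa5, df6853f, f51a605}.
3d98b57 is not in that set, so it is not an ancestor of a1709a5.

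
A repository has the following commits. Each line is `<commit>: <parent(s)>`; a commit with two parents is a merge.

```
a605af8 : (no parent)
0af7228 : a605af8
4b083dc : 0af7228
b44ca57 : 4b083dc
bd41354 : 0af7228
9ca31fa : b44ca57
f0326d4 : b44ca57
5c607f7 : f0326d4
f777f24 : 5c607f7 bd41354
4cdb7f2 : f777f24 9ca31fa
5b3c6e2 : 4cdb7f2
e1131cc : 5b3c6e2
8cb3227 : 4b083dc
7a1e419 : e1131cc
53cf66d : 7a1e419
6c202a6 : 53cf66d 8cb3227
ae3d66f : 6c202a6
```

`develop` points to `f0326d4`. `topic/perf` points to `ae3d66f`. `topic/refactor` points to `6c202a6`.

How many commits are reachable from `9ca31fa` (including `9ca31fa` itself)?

5

Walking parent pointers from 9ca31fa: reachable set = {0af7228, 4b083dc, 9ca31fa, a605af8, b44ca57}.
That is 5 commits.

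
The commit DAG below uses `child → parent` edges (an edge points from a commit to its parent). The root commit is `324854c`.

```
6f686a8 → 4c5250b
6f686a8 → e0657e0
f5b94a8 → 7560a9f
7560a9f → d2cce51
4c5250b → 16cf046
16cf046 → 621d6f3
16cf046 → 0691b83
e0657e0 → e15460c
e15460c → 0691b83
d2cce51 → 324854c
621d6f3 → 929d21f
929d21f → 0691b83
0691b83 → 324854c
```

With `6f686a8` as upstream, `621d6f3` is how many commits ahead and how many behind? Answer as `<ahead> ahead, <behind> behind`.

Reachable from 621d6f3: {0691b83, 324854c, 621d6f3, 929d21f}.
Reachable from 6f686a8: {0691b83, 16cf046, 324854c, 4c5250b, 621d6f3, 6f686a8, 929d21f, e0657e0, e15460c}.
Only in 621d6f3's history (ahead): {} — 0.
Only in 6f686a8's history (behind): {16cf046, 4c5250b, 6f686a8, e0657e0, e15460c} — 5.

0 ahead, 5 behind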